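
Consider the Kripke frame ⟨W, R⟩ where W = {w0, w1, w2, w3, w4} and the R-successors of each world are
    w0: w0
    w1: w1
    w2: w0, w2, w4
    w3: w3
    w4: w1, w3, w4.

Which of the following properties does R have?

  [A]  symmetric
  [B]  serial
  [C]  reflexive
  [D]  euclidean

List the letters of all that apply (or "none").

(A) not symmetric: w2 R w0 but not w0 R w2.
(B) serial: every world has an R-successor.
(C) reflexive: each world relates to itself.
(D) not euclidean: w2 R w0 and w2 R w2 but not w0 R w2.

B, C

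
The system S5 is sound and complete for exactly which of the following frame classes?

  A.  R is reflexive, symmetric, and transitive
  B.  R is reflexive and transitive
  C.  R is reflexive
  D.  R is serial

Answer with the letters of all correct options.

A

(A) S5 is sound and complete for exactly this class.
(B) this class determines S4, not S5.
(C) this class determines T (= KT), not S5.
(D) this class determines D, not S5.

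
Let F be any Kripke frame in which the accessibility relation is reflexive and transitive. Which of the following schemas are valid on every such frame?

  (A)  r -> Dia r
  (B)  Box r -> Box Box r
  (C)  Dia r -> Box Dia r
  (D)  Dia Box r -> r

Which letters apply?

A, B

Reflexive relations are serial.
(A) the dual of axiom T: valid iff R is reflexive. Every such R is reflexive — valid.
(B) Box r -> Box Box r is axiom 4; it is valid on a frame exactly when R is transitive. Every such R is transitive, so valid.
(C) Dia r -> Box Dia r (axiom 5) characterises the euclidean frames. Such an R need not be euclidean — not valid.
(D) the dual of axiom B: valid iff R is symmetric. Such an R need not be symmetric — not valid.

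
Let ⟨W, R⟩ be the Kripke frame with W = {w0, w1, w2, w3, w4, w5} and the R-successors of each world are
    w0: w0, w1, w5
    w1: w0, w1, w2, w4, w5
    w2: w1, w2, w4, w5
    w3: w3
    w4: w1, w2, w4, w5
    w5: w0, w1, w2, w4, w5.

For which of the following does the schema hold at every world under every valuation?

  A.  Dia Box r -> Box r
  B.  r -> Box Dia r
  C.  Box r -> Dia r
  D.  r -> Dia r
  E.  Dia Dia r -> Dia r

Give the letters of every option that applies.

R is reflexive: each world relates to itself.
R is symmetric: every R-edge is matched by its reverse.
R is not transitive: w0 R w1 and w1 R w2 but not w0 R w2.
R is not euclidean: w1 R w0 and w1 R w2 but not w0 R w2.
R is serial: every world has an R-successor.
(A) Dia Box r -> Box r is the dual of axiom 5, which corresponds to the euclidean property. R is not euclidean — not valid.
(B) r -> Box Dia r is axiom B; it is valid on a frame exactly when R is symmetric. R is symmetric, so valid.
(C) axiom D: valid iff R is serial. R is serial — valid.
(D) r -> Dia r (the dual of axiom T) characterises the reflexive frames. R is reflexive — valid.
(E) Dia Dia r -> Dia r (the dual of axiom 4) characterises the transitive frames. R is not transitive — not valid.

B, C, D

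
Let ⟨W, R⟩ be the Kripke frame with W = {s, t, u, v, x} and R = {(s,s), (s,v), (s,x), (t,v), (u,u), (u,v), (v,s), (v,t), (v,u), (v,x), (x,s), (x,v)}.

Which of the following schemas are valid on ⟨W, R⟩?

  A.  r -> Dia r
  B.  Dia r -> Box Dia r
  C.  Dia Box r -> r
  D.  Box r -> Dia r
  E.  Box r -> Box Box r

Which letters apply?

C, D

R is not reflexive: not t R t.
R is symmetric: every R-edge is matched by its reverse.
R is not transitive: s R v and v R t but not s R t.
R is not euclidean: v R s and v R t but not s R t.
R is serial: every world has an R-successor.
(A) r -> Dia r is the dual of axiom T; it is valid on a frame exactly when R is reflexive. R is not reflexive, so not valid.
(B) Dia r -> Box Dia r (axiom 5) characterises the euclidean frames. R is not euclidean — not valid.
(C) Dia Box r -> r is the dual of axiom B; it is valid on a frame exactly when R is symmetric. R is symmetric, so valid.
(D) Box r -> Dia r is axiom D, which corresponds to seriality. R is serial — valid.
(E) Box r -> Box Box r is axiom 4, which corresponds to transitivity. R is not transitive — not valid.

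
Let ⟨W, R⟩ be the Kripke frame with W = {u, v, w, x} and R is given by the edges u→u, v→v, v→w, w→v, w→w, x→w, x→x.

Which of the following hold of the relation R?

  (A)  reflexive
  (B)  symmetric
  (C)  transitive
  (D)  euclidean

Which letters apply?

A

(A) reflexive: each world relates to itself.
(B) not symmetric: x R w but not w R x.
(C) not transitive: x R w and w R v but not x R v.
(D) not euclidean: x R w and x R x but not w R x.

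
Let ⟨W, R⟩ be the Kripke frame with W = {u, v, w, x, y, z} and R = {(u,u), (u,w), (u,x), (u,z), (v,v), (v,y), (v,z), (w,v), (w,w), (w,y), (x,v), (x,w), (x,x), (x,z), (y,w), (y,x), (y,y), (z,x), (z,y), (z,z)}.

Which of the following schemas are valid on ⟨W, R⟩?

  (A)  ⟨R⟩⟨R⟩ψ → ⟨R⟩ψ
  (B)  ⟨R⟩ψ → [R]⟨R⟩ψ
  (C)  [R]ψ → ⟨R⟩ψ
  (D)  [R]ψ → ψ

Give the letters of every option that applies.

C, D

R is reflexive: each world relates to itself.
R is not transitive: u R w and w R v but not u R v.
R is not euclidean: u R w and u R u but not w R u.
R is serial: every world has an R-successor.
(A) ⟨R⟩⟨R⟩ψ → ⟨R⟩ψ is the dual of axiom 4; it is valid on a frame exactly when R is transitive. R is not transitive, so not valid.
(B) ⟨R⟩ψ → [R]⟨R⟩ψ is axiom 5; it is valid on a frame exactly when R is euclidean. R is not euclidean, so not valid.
(C) [R]ψ → ⟨R⟩ψ is axiom D; it is valid on a frame exactly when R is serial. R is serial, so valid.
(D) [R]ψ → ψ is axiom T; it is valid on a frame exactly when R is reflexive. R is reflexive, so valid.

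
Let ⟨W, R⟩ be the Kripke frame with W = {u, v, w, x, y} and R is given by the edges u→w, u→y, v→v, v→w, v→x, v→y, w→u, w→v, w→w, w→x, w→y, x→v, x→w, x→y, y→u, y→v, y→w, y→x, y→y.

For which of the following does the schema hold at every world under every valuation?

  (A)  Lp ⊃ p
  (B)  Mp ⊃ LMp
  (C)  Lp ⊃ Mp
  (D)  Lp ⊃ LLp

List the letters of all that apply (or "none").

R is not reflexive: not u R u.
R is not transitive: u R w and w R u but not u R u.
R is not euclidean: w R u and w R v but not u R v.
R is serial: every world has an R-successor.
(A) Lp ⊃ p is axiom T; it is valid on a frame exactly when R is reflexive. R is not reflexive, so not valid.
(B) Mp ⊃ LMp is axiom 5, which corresponds to the euclidean property. R is not euclidean — not valid.
(C) axiom D: valid iff R is serial. R is serial — valid.
(D) Lp ⊃ LLp (axiom 4) characterises the transitive frames. R is not transitive — not valid.

C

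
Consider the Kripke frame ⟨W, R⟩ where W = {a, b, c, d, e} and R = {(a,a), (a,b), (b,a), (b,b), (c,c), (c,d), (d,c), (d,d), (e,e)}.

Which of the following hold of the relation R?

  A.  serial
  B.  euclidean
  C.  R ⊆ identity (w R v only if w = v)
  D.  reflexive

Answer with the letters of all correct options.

(A) serial: every world has an R-successor.
(B) euclidean: any two R-successors of the same world are R-related.
(C) not ⊆ identity: a R b with a ≠ b.
(D) reflexive: each world relates to itself.

A, B, D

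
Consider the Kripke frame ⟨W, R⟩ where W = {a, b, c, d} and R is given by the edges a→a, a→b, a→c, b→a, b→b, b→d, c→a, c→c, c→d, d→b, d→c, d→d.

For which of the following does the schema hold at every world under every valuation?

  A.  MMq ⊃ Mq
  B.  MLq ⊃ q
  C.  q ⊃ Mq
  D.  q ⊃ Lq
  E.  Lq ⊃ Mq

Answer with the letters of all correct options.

B, C, E

R is reflexive: each world relates to itself.
R is symmetric: every R-edge is matched by its reverse.
R is not transitive: a R b and b R d but not a R d.
R is serial: every world has an R-successor.
R is not a subset of the identity: a R b with a ≠ b.
(A) MMq ⊃ Mq is the dual of axiom 4; it is valid on a frame exactly when R is transitive. R is not transitive, so not valid.
(B) MLq ⊃ q is the dual of axiom B, which corresponds to symmetry. R is symmetric — valid.
(C) q ⊃ Mq (the dual of axiom T) characterises the reflexive frames. R is reflexive — valid.
(D) q ⊃ Lq (equivalent to ◇p→p) corresponds to R being a subset of the identity. Here R ⊄ identity, so not valid.
(E) Lq ⊃ Mq (axiom D) characterises the serial frames. R is serial — valid.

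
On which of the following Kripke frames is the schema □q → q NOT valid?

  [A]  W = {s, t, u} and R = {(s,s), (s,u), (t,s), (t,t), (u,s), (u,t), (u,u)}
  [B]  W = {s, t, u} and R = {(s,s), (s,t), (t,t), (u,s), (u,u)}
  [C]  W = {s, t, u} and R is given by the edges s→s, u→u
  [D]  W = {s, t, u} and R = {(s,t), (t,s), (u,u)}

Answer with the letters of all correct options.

The schema □q → q is axiom T; it is valid on a frame iff R is reflexive.
(A) R is reflexive (each world relates to itself), so the schema is valid here.
(B) R is reflexive (each world relates to itself), so the schema is valid here.
(C) R is not reflexive (not t R t), so the schema fails here.
(D) R is not reflexive (not s R s), so the schema fails here.

C, D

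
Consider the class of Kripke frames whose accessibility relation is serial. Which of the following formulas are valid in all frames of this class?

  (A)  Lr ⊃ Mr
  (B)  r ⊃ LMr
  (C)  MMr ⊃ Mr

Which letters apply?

(A) axiom D: valid iff R is serial. Every such R is serial — valid.
(B) axiom B: valid iff R is symmetric. Such an R need not be symmetric — not valid.
(C) MMr ⊃ Mr (the dual of axiom 4) characterises the transitive frames. Such an R need not be transitive — not valid.

A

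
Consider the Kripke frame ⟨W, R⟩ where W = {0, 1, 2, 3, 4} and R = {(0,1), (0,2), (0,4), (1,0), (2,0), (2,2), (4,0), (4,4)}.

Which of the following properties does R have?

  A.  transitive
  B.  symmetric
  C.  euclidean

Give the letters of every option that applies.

B

(A) not transitive: 0 R 1 and 1 R 0 but not 0 R 0.
(B) symmetric: every R-edge is matched by its reverse.
(C) not euclidean: 0 R 1 and 0 R 2 but not 1 R 2.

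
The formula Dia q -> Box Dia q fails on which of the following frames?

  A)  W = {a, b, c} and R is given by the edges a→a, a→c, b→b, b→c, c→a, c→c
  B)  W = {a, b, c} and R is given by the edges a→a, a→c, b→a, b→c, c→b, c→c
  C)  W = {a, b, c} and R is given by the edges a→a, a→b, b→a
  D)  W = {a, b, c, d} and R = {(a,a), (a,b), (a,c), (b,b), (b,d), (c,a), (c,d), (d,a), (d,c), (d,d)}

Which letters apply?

The schema Dia q -> Box Dia q is axiom 5; it is valid on a frame iff R is euclidean.
(A) R is not euclidean (b R c and b R b but not c R b), so the schema fails here.
(B) R is not euclidean (a R c and a R a but not c R a), so the schema fails here.
(C) R is not euclidean (a R b and a R b but not b R b), so the schema fails here.
(D) R is not euclidean (a R b and a R a but not b R a), so the schema fails here.

A, B, C, D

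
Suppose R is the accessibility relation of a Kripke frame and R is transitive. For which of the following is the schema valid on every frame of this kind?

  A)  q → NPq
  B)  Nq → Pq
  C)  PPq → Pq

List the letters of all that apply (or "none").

C

(A) q → NPq (axiom B) characterises the symmetric frames. Such an R need not be symmetric — not valid.
(B) Nq → Pq is axiom D, which corresponds to seriality. Such an R need not be serial — not valid.
(C) the dual of axiom 4: valid iff R is transitive. Every such R is transitive — valid.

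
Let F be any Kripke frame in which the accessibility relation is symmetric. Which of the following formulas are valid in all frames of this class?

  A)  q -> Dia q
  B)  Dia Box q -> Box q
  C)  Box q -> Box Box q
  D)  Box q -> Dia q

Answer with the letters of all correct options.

none

(A) q -> Dia q is the dual of axiom T; it is valid on a frame exactly when R is reflexive. Such an R need not be reflexive, so not valid.
(B) Dia Box q -> Box q (the dual of axiom 5) characterises the euclidean frames. Such an R need not be euclidean — not valid.
(C) Box q -> Box Box q is axiom 4; it is valid on a frame exactly when R is transitive. Such an R need not be transitive, so not valid.
(D) Box q -> Dia q is axiom D, which corresponds to seriality. Such an R need not be serial — not valid.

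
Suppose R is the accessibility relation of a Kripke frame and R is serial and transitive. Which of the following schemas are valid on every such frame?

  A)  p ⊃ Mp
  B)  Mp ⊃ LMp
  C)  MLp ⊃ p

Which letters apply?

none

(A) the dual of axiom T: valid iff R is reflexive. Such an R need not be reflexive — not valid.
(B) Mp ⊃ LMp (axiom 5) characterises the euclidean frames. Such an R need not be euclidean — not valid.
(C) MLp ⊃ p is the dual of axiom B; it is valid on a frame exactly when R is symmetric. Such an R need not be symmetric, so not valid.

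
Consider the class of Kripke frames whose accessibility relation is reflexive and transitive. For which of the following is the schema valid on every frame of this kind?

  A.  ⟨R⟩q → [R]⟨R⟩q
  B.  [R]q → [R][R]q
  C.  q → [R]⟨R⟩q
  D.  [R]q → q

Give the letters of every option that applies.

B, D

Reflexive relations are serial.
(A) ⟨R⟩q → [R]⟨R⟩q is axiom 5, which corresponds to the euclidean property. Such an R need not be euclidean — not valid.
(B) [R]q → [R][R]q is axiom 4; it is valid on a frame exactly when R is transitive. Every such R is transitive, so valid.
(C) q → [R]⟨R⟩q (axiom B) characterises the symmetric frames. Such an R need not be symmetric — not valid.
(D) [R]q → q is axiom T, which corresponds to reflexivity. Every such R is reflexive — valid.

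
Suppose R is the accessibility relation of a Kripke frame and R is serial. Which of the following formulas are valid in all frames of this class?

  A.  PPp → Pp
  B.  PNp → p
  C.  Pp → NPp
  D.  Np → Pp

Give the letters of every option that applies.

D

(A) PPp → Pp is the dual of axiom 4, which corresponds to transitivity. Such an R need not be transitive — not valid.
(B) PNp → p is the dual of axiom B, which corresponds to symmetry. Such an R need not be symmetric — not valid.
(C) Pp → NPp is axiom 5, which corresponds to the euclidean property. Such an R need not be euclidean — not valid.
(D) Np → Pp (axiom D) characterises the serial frames. Every such R is serial — valid.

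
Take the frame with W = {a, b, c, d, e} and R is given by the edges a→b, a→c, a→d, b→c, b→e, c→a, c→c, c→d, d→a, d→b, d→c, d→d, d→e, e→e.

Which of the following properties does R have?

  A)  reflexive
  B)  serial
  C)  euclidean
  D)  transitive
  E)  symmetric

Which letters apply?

(A) not reflexive: not a R a.
(B) serial: every world has an R-successor.
(C) not euclidean: a R b and a R d but not b R d.
(D) not transitive: a R b and b R e but not a R e.
(E) not symmetric: a R b but not b R a.

B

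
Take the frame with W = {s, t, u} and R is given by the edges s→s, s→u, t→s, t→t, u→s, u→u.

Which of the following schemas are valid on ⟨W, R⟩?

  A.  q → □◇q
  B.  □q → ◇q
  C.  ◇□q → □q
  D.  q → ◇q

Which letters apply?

B, D

R is reflexive: each world relates to itself.
R is not symmetric: t R s but not s R t.
R is not euclidean: t R s and t R t but not s R t.
R is serial: every world has an R-successor.
(A) axiom B: valid iff R is symmetric. R is not symmetric — not valid.
(B) □q → ◇q (axiom D) characterises the serial frames. R is serial — valid.
(C) ◇□q → □q is the dual of axiom 5, which corresponds to the euclidean property. R is not euclidean — not valid.
(D) the dual of axiom T: valid iff R is reflexive. R is reflexive — valid.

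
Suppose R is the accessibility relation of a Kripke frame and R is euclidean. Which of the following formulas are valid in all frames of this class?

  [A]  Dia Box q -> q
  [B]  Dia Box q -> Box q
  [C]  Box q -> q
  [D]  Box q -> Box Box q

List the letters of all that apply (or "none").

(A) Dia Box q -> q is the dual of axiom B; it is valid on a frame exactly when R is symmetric. Such an R need not be symmetric, so not valid.
(B) Dia Box q -> Box q is the dual of axiom 5; it is valid on a frame exactly when R is euclidean. Every such R is euclidean, so valid.
(C) Box q -> q is axiom T; it is valid on a frame exactly when R is reflexive. Such an R need not be reflexive, so not valid.
(D) Box q -> Box Box q is axiom 4; it is valid on a frame exactly when R is transitive. Such an R need not be transitive, so not valid.

B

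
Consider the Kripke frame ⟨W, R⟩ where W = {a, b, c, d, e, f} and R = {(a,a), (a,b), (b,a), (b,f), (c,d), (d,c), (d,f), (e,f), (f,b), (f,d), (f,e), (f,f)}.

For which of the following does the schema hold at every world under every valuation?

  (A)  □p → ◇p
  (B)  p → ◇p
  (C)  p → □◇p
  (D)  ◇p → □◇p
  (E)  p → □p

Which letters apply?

A, C

R is not reflexive: not b R b.
R is symmetric: every R-edge is matched by its reverse.
R is not euclidean: b R a and b R f but not a R f.
R is serial: every world has an R-successor.
R is not a subset of the identity: a R b with a ≠ b.
(A) axiom D: valid iff R is serial. R is serial — valid.
(B) p → ◇p (the dual of axiom T) characterises the reflexive frames. R is not reflexive — not valid.
(C) p → □◇p is axiom B, which corresponds to symmetry. R is symmetric — valid.
(D) ◇p → □◇p is axiom 5, which corresponds to the euclidean property. R is not euclidean — not valid.
(E) p → □p is equivalent to ◇p→p; it holds exactly when R ⊆ identity. Here R ⊄ identity — not valid.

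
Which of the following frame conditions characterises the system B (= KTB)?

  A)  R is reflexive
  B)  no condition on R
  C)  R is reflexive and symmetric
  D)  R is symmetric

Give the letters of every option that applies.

(A) this class determines T (= KT), not B (= KTB).
(B) this class determines K, not B (= KTB).
(C) B (= KTB) is sound and complete for exactly this class.
(D) this class determines KB, not B (= KTB).

C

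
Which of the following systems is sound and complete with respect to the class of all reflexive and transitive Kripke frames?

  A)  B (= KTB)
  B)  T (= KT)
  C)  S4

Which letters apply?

(A) B (= KTB) is determined by the class of reflexive and symmetric frames.
(B) T (= KT) is determined by the class of reflexive frames.
(C) S4 is determined by exactly this class.

C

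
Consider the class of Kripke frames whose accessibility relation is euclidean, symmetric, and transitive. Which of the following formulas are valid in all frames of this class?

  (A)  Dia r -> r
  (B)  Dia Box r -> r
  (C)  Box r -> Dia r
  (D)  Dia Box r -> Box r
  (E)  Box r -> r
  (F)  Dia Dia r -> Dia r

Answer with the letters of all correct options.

B, D, F

(A) Dia r -> r (the converse of T) corresponds to R being a subset of the identity. Such an R need not be a subset of the identity, so not valid.
(B) the dual of axiom B: valid iff R is symmetric. Every such R is symmetric — valid.
(C) Box r -> Dia r is axiom D; it is valid on a frame exactly when R is serial. Such an R need not be serial, so not valid.
(D) the dual of axiom 5: valid iff R is euclidean. Every such R is euclidean — valid.
(E) axiom T: valid iff R is reflexive. Such an R need not be reflexive — not valid.
(F) Dia Dia r -> Dia r (the dual of axiom 4) characterises the transitive frames. Every such R is transitive — valid.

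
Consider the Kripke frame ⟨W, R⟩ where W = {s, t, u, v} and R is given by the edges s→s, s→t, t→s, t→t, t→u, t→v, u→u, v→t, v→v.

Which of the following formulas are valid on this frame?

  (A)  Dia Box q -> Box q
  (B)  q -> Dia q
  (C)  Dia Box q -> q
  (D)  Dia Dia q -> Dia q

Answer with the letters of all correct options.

B

R is reflexive: each world relates to itself.
R is not symmetric: t R u but not u R t.
R is not transitive: s R t and t R u but not s R u.
R is not euclidean: t R s and t R u but not s R u.
(A) the dual of axiom 5: valid iff R is euclidean. R is not euclidean — not valid.
(B) q -> Dia q is the dual of axiom T; it is valid on a frame exactly when R is reflexive. R is reflexive, so valid.
(C) Dia Box q -> q (the dual of axiom B) characterises the symmetric frames. R is not symmetric — not valid.
(D) Dia Dia q -> Dia q is the dual of axiom 4; it is valid on a frame exactly when R is transitive. R is not transitive, so not valid.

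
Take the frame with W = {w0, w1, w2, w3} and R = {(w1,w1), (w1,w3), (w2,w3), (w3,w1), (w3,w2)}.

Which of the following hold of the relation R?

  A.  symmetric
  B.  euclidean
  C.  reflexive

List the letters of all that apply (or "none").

(A) symmetric: every R-edge is matched by its reverse.
(B) not euclidean: w3 R w1 and w3 R w2 but not w1 R w2.
(C) not reflexive: not w0 R w0.

A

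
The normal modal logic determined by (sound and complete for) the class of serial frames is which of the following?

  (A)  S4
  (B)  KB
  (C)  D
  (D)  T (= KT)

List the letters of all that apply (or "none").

C

(A) S4 is determined by the class of reflexive and transitive frames.
(B) KB is determined by the class of symmetric frames.
(C) D is determined by exactly this class.
(D) T (= KT) is determined by the class of reflexive frames.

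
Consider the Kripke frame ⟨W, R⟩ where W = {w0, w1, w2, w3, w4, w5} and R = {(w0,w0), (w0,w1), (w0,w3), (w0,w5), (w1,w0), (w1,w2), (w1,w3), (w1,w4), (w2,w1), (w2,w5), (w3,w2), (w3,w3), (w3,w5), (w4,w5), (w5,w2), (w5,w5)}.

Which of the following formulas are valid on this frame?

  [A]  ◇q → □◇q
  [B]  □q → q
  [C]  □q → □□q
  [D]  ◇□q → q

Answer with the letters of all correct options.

none

R is not reflexive: not w1 R w1.
R is not symmetric: w0 R w3 but not w3 R w0.
R is not transitive: w0 R w1 and w1 R w2 but not w0 R w2.
R is not euclidean: w0 R w1 and w0 R w5 but not w1 R w5.
(A) ◇q → □◇q is axiom 5, which corresponds to the euclidean property. R is not euclidean — not valid.
(B) □q → q (axiom T) characterises the reflexive frames. R is not reflexive — not valid.
(C) □q → □□q is axiom 4, which corresponds to transitivity. R is not transitive — not valid.
(D) the dual of axiom B: valid iff R is symmetric. R is not symmetric — not valid.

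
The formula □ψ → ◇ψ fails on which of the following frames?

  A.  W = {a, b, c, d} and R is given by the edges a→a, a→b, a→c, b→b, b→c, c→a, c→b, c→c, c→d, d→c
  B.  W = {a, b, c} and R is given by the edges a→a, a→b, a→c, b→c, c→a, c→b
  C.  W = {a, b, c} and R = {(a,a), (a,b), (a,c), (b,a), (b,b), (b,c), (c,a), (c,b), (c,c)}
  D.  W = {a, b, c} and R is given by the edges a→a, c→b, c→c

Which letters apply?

The schema □ψ → ◇ψ is axiom D; it is valid on a frame iff R is serial.
(A) R is serial (every world has an R-successor), so the schema is valid here.
(B) R is serial (every world has an R-successor), so the schema is valid here.
(C) R is serial (every world has an R-successor), so the schema is valid here.
(D) R is not serial (b has no R-successor), so the schema fails here.

D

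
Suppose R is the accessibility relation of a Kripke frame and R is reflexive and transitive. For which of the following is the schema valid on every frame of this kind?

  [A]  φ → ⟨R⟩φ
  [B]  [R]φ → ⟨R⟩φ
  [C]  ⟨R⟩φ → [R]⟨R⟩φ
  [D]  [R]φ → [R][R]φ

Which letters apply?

A, B, D

Reflexive relations are serial.
(A) φ → ⟨R⟩φ (the dual of axiom T) characterises the reflexive frames. Every such R is reflexive — valid.
(B) [R]φ → ⟨R⟩φ (axiom D) characterises the serial frames. Every such R is serial — valid.
(C) ⟨R⟩φ → [R]⟨R⟩φ is axiom 5; it is valid on a frame exactly when R is euclidean. Such an R need not be euclidean, so not valid.
(D) axiom 4: valid iff R is transitive. Every such R is transitive — valid.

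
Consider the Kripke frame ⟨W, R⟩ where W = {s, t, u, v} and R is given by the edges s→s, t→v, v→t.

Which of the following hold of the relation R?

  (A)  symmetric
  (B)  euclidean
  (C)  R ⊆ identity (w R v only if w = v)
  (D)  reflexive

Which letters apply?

A

(A) symmetric: every R-edge is matched by its reverse.
(B) not euclidean: t R v and t R v but not v R v.
(C) not ⊆ identity: t R v with t ≠ v.
(D) not reflexive: not t R t.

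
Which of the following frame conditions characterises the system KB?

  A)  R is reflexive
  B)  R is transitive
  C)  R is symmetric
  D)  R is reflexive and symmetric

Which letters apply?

C

(A) this class determines T (= KT), not KB.
(B) this class determines K4, not KB.
(C) KB is sound and complete for exactly this class.
(D) this class determines B (= KTB), not KB.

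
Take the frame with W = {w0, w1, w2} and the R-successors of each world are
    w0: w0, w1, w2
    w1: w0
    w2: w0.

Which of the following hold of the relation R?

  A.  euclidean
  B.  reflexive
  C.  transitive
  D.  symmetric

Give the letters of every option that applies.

(A) not euclidean: w0 R w1 and w0 R w2 but not w1 R w2.
(B) not reflexive: not w1 R w1.
(C) not transitive: w1 R w0 and w0 R w1 but not w1 R w1.
(D) symmetric: every R-edge is matched by its reverse.

D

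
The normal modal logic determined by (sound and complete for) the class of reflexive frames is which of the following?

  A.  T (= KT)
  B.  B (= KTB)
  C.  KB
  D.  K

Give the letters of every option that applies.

A

(A) T (= KT) is determined by exactly this class.
(B) B (= KTB) is determined by the class of reflexive and symmetric frames.
(C) KB is determined by the class of symmetric frames.
(D) K is determined by the class of arbitrary frames.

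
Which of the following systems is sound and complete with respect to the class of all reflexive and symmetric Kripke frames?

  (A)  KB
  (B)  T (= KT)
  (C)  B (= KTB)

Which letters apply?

C

(A) KB is determined by the class of symmetric frames.
(B) T (= KT) is determined by the class of reflexive frames.
(C) B (= KTB) is determined by exactly this class.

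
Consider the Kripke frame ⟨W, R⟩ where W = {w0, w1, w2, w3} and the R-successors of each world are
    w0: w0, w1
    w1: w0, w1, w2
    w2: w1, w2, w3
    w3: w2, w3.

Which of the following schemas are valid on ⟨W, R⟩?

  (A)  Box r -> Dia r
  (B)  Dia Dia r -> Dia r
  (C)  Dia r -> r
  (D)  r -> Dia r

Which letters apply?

A, D

R is reflexive: each world relates to itself.
R is not transitive: w0 R w1 and w1 R w2 but not w0 R w2.
R is serial: every world has an R-successor.
R is not a subset of the identity: w0 R w1 with w0 ≠ w1.
(A) Box r -> Dia r (axiom D) characterises the serial frames. R is serial — valid.
(B) Dia Dia r -> Dia r is the dual of axiom 4; it is valid on a frame exactly when R is transitive. R is not transitive, so not valid.
(C) Dia r -> r (the converse of T) corresponds to R being a subset of the identity. Here R ⊄ identity, so not valid.
(D) the dual of axiom T: valid iff R is reflexive. R is reflexive — valid.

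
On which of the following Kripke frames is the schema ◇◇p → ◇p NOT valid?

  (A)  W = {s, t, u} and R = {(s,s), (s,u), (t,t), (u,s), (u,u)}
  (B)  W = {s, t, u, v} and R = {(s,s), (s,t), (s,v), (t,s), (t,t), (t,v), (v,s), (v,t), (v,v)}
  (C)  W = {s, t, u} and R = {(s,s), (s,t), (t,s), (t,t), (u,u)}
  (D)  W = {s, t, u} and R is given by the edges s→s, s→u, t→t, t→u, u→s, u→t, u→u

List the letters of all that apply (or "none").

D

The schema ◇◇p → ◇p is the dual of axiom 4; it is valid on a frame iff R is transitive.
(A) R is transitive (R is closed under composition), so the schema is valid here.
(B) R is transitive (R is closed under composition), so the schema is valid here.
(C) R is transitive (R is closed under composition), so the schema is valid here.
(D) R is not transitive (s R u and u R t but not s R t), so the schema fails here.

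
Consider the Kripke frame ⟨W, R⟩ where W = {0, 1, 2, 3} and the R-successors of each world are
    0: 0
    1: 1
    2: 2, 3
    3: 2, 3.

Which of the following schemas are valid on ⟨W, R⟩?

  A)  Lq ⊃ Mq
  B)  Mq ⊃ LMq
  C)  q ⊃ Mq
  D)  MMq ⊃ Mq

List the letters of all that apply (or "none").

R is reflexive: each world relates to itself.
R is transitive: R is closed under composition.
R is euclidean: any two R-successors of the same world are R-related.
R is serial: every world has an R-successor.
(A) Lq ⊃ Mq is axiom D, which corresponds to seriality. R is serial — valid.
(B) Mq ⊃ LMq is axiom 5, which corresponds to the euclidean property. R is euclidean — valid.
(C) the dual of axiom T: valid iff R is reflexive. R is reflexive — valid.
(D) the dual of axiom 4: valid iff R is transitive. R is transitive — valid.

A, B, C, D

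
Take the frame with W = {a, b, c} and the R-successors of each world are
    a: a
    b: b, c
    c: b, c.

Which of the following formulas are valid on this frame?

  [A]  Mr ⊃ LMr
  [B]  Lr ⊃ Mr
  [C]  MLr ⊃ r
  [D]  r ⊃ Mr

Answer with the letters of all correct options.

A, B, C, D

R is reflexive: each world relates to itself.
R is symmetric: every R-edge is matched by its reverse.
R is euclidean: any two R-successors of the same world are R-related.
R is serial: every world has an R-successor.
(A) Mr ⊃ LMr (axiom 5) characterises the euclidean frames. R is euclidean — valid.
(B) Lr ⊃ Mr (axiom D) characterises the serial frames. R is serial — valid.
(C) the dual of axiom B: valid iff R is symmetric. R is symmetric — valid.
(D) the dual of axiom T: valid iff R is reflexive. R is reflexive — valid.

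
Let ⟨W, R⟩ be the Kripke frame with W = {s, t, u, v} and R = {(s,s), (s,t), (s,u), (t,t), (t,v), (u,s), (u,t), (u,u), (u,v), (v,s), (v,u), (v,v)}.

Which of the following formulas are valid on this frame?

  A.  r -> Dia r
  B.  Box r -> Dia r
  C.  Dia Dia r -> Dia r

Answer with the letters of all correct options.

A, B

R is reflexive: each world relates to itself.
R is not transitive: s R t and t R v but not s R v.
R is serial: every world has an R-successor.
(A) the dual of axiom T: valid iff R is reflexive. R is reflexive — valid.
(B) Box r -> Dia r (axiom D) characterises the serial frames. R is serial — valid.
(C) Dia Dia r -> Dia r (the dual of axiom 4) characterises the transitive frames. R is not transitive — not valid.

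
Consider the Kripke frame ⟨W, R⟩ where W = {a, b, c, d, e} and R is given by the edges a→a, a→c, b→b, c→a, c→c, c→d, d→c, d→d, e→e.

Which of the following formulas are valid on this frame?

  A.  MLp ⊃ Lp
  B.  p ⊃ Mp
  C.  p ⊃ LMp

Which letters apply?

R is reflexive: each world relates to itself.
R is symmetric: every R-edge is matched by its reverse.
R is not euclidean: c R a and c R d but not a R d.
(A) the dual of axiom 5: valid iff R is euclidean. R is not euclidean — not valid.
(B) p ⊃ Mp (the dual of axiom T) characterises the reflexive frames. R is reflexive — valid.
(C) p ⊃ LMp is axiom B; it is valid on a frame exactly when R is symmetric. R is symmetric, so valid.

B, C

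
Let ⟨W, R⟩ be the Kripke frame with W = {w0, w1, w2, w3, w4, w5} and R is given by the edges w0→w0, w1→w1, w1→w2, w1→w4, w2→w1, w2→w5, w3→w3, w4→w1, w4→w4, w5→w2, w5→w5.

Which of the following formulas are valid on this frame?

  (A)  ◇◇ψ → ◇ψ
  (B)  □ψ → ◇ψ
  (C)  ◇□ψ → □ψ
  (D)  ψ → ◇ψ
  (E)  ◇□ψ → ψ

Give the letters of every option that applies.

R is not reflexive: not w2 R w2.
R is symmetric: every R-edge is matched by its reverse.
R is not transitive: w1 R w2 and w2 R w5 but not w1 R w5.
R is not euclidean: w1 R w2 and w1 R w4 but not w2 R w4.
R is serial: every world has an R-successor.
(A) ◇◇ψ → ◇ψ is the dual of axiom 4; it is valid on a frame exactly when R is transitive. R is not transitive, so not valid.
(B) □ψ → ◇ψ is axiom D; it is valid on a frame exactly when R is serial. R is serial, so valid.
(C) ◇□ψ → □ψ is the dual of axiom 5; it is valid on a frame exactly when R is euclidean. R is not euclidean, so not valid.
(D) ψ → ◇ψ (the dual of axiom T) characterises the reflexive frames. R is not reflexive — not valid.
(E) ◇□ψ → ψ (the dual of axiom B) characterises the symmetric frames. R is symmetric — valid.

B, E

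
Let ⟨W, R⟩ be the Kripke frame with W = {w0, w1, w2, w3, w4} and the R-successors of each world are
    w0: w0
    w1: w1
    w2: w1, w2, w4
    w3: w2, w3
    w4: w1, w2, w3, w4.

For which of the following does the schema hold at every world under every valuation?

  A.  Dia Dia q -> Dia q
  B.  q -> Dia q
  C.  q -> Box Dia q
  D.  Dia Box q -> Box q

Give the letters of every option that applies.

R is reflexive: each world relates to itself.
R is not symmetric: w2 R w1 but not w1 R w2.
R is not transitive: w2 R w4 and w4 R w3 but not w2 R w3.
R is not euclidean: w2 R w1 and w2 R w2 but not w1 R w2.
(A) Dia Dia q -> Dia q is the dual of axiom 4, which corresponds to transitivity. R is not transitive — not valid.
(B) q -> Dia q (the dual of axiom T) characterises the reflexive frames. R is reflexive — valid.
(C) q -> Box Dia q (axiom B) characterises the symmetric frames. R is not symmetric — not valid.
(D) Dia Box q -> Box q is the dual of axiom 5, which corresponds to the euclidean property. R is not euclidean — not valid.

B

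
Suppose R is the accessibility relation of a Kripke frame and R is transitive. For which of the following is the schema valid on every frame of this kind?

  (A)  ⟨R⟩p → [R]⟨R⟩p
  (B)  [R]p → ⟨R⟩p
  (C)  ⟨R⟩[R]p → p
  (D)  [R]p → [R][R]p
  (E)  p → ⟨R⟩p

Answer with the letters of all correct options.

(A) ⟨R⟩p → [R]⟨R⟩p (axiom 5) characterises the euclidean frames. Such an R need not be euclidean — not valid.
(B) [R]p → ⟨R⟩p (axiom D) characterises the serial frames. Such an R need not be serial — not valid.
(C) the dual of axiom B: valid iff R is symmetric. Such an R need not be symmetric — not valid.
(D) [R]p → [R][R]p is axiom 4, which corresponds to transitivity. Every such R is transitive — valid.
(E) p → ⟨R⟩p (the dual of axiom T) characterises the reflexive frames. Such an R need not be reflexive — not valid.

D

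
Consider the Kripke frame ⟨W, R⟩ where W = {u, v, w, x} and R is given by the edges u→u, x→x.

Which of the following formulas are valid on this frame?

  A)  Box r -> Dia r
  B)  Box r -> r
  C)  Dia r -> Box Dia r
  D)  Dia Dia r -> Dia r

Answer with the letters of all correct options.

R is not reflexive: not v R v.
R is transitive: R is closed under composition.
R is euclidean: any two R-successors of the same world are R-related.
R is not serial: v has no R-successor.
(A) Box r -> Dia r is axiom D; it is valid on a frame exactly when R is serial. R is not serial, so not valid.
(B) Box r -> r is axiom T, which corresponds to reflexivity. R is not reflexive — not valid.
(C) axiom 5: valid iff R is euclidean. R is euclidean — valid.
(D) Dia Dia r -> Dia r is the dual of axiom 4; it is valid on a frame exactly when R is transitive. R is transitive, so valid.

C, D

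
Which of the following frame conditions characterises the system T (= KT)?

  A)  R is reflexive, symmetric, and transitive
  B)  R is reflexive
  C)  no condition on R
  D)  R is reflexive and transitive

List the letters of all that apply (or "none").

(A) this class determines S5, not T (= KT).
(B) T (= KT) is sound and complete for exactly this class.
(C) this class determines K, not T (= KT).
(D) this class determines S4, not T (= KT).

B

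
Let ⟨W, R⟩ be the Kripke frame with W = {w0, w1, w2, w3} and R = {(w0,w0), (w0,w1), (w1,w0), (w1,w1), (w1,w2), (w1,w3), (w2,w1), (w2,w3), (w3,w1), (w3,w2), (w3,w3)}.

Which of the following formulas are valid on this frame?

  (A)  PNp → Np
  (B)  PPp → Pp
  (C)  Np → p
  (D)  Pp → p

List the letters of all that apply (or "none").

R is not reflexive: not w2 R w2.
R is not transitive: w0 R w1 and w1 R w2 but not w0 R w2.
R is not euclidean: w1 R w0 and w1 R w2 but not w0 R w2.
R is not a subset of the identity: w0 R w1 with w0 ≠ w1.
(A) PNp → Np (the dual of axiom 5) characterises the euclidean frames. R is not euclidean — not valid.
(B) PPp → Pp is the dual of axiom 4; it is valid on a frame exactly when R is transitive. R is not transitive, so not valid.
(C) axiom T: valid iff R is reflexive. R is not reflexive — not valid.
(D) Pp → p is the converse of T; it holds exactly when R ⊆ identity. Here R ⊄ identity — not valid.

none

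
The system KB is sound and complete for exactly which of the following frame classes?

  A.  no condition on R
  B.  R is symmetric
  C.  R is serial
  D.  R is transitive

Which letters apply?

B

(A) this class determines K, not KB.
(B) KB is sound and complete for exactly this class.
(C) this class determines D, not KB.
(D) this class determines K4, not KB.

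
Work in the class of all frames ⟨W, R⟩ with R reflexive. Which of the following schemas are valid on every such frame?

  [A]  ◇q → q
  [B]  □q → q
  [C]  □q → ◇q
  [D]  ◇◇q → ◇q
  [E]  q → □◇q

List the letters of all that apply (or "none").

B, C

A reflexive relation is serial.
(A) ◇q → q is the converse of T; it holds exactly when R ⊆ identity. Such an R need not be a subset of the identity — not valid.
(B) □q → q is axiom T, which corresponds to reflexivity. Every such R is reflexive — valid.
(C) □q → ◇q is axiom D; it is valid on a frame exactly when R is serial. Every such R is serial, so valid.
(D) ◇◇q → ◇q is the dual of axiom 4, which corresponds to transitivity. Such an R need not be transitive — not valid.
(E) q → □◇q is axiom B; it is valid on a frame exactly when R is symmetric. Such an R need not be symmetric, so not valid.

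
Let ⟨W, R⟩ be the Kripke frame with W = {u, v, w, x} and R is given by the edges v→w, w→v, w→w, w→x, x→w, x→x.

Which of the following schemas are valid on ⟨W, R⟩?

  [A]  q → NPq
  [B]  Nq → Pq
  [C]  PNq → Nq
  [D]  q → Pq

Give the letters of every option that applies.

A

R is not reflexive: not u R u.
R is symmetric: every R-edge is matched by its reverse.
R is not euclidean: w R v and w R x but not v R x.
R is not serial: u has no R-successor.
(A) q → NPq (axiom B) characterises the symmetric frames. R is symmetric — valid.
(B) Nq → Pq is axiom D; it is valid on a frame exactly when R is serial. R is not serial, so not valid.
(C) PNq → Nq is the dual of axiom 5; it is valid on a frame exactly when R is euclidean. R is not euclidean, so not valid.
(D) q → Pq is the dual of axiom T; it is valid on a frame exactly when R is reflexive. R is not reflexive, so not valid.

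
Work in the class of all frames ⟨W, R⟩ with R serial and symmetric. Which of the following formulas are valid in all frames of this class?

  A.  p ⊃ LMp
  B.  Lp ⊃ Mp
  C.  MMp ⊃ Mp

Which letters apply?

A, B

(A) p ⊃ LMp is axiom B; it is valid on a frame exactly when R is symmetric. Every such R is symmetric, so valid.
(B) Lp ⊃ Mp is axiom D; it is valid on a frame exactly when R is serial. Every such R is serial, so valid.
(C) MMp ⊃ Mp (the dual of axiom 4) characterises the transitive frames. Such an R need not be transitive — not valid.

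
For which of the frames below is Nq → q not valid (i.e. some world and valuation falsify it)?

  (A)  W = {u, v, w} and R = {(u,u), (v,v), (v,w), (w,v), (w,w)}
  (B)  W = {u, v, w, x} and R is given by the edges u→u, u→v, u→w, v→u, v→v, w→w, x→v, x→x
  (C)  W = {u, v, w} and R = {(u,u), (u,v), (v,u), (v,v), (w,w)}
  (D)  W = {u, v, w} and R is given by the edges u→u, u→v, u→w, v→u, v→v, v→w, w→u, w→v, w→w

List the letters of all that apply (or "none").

none

The schema Nq → q is axiom T; it is valid on a frame iff R is reflexive.
(A) R is reflexive (each world relates to itself), so the schema is valid here.
(B) R is reflexive (each world relates to itself), so the schema is valid here.
(C) R is reflexive (each world relates to itself), so the schema is valid here.
(D) R is reflexive (each world relates to itself), so the schema is valid here.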